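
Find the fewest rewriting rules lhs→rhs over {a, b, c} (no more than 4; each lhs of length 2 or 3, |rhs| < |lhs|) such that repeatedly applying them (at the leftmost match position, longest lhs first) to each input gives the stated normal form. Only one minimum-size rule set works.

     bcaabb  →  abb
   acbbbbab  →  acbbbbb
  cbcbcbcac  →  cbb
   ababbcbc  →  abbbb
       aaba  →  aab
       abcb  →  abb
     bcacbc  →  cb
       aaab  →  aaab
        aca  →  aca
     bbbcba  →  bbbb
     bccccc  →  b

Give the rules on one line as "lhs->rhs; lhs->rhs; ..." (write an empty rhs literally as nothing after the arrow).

  | bcaabb => abb
  | acbbbbab => acbbbbb
  | cbcbcbcac => cbbcbcac => cbbbcac => cbbc => cbb
  | ababbcbc => abbbcbc => abbbbc => abbbb

ba->b; bc->b; bca->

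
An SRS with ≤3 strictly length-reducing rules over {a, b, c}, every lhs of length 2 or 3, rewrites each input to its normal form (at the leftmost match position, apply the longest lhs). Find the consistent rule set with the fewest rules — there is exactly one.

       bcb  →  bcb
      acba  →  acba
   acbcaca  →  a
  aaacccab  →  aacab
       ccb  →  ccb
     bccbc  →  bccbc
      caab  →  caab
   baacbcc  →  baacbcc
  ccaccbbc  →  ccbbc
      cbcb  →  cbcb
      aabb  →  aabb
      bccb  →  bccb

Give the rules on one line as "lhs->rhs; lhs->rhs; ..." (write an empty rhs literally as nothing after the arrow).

  | bcb
  | acba
  | acbcaca => acca => a
  | aaacccab => aacab

acc->; bca->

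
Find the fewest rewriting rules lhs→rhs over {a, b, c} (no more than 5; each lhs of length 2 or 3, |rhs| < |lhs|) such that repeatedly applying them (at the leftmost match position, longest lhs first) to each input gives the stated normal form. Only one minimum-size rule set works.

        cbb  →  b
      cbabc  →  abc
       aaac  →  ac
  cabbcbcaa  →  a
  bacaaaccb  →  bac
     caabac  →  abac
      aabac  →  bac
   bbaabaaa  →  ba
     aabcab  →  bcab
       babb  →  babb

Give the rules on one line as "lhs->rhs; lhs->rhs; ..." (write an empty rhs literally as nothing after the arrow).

aa->; bba->a; caa->a; cb->

  | cbb => b
  | cbabc => abc
  | aaac => ac
  | cabbcbcaa => cabbcaa => cabba => caa => a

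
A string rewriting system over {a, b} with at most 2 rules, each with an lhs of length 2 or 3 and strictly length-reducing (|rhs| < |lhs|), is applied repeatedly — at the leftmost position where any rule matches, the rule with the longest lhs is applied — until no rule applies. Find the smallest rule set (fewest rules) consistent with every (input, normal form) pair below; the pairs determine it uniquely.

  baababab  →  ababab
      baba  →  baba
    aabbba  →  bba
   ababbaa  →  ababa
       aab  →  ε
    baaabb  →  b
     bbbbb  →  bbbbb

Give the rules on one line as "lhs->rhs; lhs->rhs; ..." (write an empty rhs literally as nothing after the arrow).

aab->; baa->a

  | baababab => ababab
  | baba
  | aabbba => bba
  | ababbaa => ababa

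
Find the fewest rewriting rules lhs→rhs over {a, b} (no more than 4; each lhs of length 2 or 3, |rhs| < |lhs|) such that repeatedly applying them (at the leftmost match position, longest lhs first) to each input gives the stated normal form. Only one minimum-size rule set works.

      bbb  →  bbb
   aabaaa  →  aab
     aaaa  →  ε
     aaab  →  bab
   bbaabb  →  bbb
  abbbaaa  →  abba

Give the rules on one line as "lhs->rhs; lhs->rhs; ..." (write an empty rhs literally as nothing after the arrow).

aaa->ba; aba->ab; baa->

  | bbb
  | aabaaa => aabaa => aaba => aab
  | aaaa => baa => ε
  | aaab => bab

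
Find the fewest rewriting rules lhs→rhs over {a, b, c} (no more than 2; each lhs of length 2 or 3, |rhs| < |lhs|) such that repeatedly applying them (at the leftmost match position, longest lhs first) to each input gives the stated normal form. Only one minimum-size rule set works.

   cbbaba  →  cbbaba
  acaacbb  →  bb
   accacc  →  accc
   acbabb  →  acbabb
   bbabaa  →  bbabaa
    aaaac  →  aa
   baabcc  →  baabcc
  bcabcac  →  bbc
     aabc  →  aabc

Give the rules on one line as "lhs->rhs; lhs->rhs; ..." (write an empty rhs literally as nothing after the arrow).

  | cbbaba
  | acaacbb => aacbb => bb
  | accacc => accc
  | acbabb

aac->; ca->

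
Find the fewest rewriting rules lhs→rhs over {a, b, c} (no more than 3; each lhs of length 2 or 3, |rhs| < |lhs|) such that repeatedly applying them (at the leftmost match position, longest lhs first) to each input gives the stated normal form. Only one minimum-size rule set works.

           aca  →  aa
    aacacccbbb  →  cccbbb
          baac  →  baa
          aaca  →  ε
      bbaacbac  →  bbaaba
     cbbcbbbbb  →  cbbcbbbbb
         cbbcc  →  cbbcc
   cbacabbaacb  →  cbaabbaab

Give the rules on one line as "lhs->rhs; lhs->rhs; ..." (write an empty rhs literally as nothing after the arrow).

aaa->; ac->a

  | aca => aa
  | aacacccbbb => aaacccbbb => cccbbb
  | baac => baa
  | aaca => aaa => ε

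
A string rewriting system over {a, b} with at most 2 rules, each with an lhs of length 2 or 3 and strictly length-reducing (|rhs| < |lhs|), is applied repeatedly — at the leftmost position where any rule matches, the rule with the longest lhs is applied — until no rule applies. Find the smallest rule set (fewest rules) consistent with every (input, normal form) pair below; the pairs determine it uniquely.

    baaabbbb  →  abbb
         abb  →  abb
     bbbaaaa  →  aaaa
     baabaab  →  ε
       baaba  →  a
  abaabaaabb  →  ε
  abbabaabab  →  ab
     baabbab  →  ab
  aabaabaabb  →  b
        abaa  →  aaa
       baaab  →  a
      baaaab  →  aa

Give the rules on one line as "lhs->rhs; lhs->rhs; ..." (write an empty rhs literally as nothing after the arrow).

aab->; ba->a

  | baaabbbb => aaabbbb => abbb
  | abb
  | bbbaaaa => bbaaaa => baaaa => aaaa
  | baabaab => aabaab => aab => ε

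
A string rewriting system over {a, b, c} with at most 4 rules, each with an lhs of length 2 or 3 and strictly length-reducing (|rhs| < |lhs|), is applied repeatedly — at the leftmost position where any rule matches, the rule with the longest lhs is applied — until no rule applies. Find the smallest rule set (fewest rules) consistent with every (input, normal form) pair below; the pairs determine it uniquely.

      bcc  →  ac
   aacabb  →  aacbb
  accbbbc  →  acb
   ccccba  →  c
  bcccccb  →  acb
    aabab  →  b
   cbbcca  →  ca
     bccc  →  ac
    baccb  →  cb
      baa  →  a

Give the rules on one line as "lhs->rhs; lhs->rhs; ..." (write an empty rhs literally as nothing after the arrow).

ab->b; ba->; bc->a; cc->c

  | bcc => ac
  | aacabb => aacbb
  | accbbbc => acbbbc => acbba => acb
  | ccccba => cccba => ccba => cba => c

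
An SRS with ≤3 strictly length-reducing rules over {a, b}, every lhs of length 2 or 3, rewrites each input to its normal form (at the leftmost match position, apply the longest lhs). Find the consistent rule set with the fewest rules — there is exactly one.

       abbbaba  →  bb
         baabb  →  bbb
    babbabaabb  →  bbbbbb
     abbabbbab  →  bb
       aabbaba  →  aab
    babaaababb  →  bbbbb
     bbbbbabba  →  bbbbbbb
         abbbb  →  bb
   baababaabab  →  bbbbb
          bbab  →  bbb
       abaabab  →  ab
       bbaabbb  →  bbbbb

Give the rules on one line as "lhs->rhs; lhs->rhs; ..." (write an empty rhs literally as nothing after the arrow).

  | abbbaba => baba => bba => bb
  | baabb => babb => bbb
  | babbabaabb => bbbabaabb => bbbbaabb => bbbbabb => bbbbbb
  | abbabbbab => abbbab => bab => bb

abb->; ba->b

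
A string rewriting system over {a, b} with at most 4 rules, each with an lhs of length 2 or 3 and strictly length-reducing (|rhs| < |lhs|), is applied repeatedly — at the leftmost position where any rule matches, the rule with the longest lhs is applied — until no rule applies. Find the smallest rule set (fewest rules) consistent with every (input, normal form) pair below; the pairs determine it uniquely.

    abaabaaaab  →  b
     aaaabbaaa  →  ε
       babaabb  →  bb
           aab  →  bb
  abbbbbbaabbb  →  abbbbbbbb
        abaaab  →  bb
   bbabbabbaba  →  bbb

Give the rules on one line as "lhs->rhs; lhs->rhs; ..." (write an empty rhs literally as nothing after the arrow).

aa->b; ba->; baa->

  | abaabaaaab => abaaaab => aaab => bab => b
  | aaaabbaaa => baabbaaa => bbaaa => ba => ε
  | babaabb => baabb => bb
  | aab => bb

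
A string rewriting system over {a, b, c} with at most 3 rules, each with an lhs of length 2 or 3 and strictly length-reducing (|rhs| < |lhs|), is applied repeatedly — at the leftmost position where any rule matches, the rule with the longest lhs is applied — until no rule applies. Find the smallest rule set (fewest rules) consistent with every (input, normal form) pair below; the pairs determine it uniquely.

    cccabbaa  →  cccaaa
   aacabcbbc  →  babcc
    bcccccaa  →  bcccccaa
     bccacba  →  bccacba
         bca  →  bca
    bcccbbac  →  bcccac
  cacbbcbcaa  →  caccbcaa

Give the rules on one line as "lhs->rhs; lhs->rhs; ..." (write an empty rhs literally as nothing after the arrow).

  | cccabbaa => cccaaa
  | aacabcbbc => babcbbc => babcc
  | bcccccaa
  | bccacba

aac->b; bb->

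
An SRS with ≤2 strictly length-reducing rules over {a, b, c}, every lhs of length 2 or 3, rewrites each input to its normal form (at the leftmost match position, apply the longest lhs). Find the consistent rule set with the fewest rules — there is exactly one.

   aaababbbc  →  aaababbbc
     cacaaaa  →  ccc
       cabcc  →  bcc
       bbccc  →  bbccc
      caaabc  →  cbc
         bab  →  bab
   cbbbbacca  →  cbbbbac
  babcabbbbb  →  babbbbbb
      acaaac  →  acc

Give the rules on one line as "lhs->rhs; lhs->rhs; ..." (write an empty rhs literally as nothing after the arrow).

  | aaababbbc
  | cacaaaa => caaaa => ccaa => ccc
  | cabcc => bcc
  | bbccc

ca->; caa->cc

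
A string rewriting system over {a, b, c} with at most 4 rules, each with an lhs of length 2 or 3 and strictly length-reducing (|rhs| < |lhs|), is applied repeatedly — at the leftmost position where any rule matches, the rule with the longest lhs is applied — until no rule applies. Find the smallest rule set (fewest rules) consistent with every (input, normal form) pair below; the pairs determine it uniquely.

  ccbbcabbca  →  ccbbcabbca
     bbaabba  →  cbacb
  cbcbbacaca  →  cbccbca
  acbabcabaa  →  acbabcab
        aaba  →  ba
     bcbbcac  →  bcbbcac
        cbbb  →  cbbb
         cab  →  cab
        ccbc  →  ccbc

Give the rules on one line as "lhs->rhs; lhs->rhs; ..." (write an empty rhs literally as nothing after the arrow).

  | ccbbcabbca
  | bbaabba => cbabba => cbacb
  | cbcbbacaca => cbccbcaca => cbccbca
  | acbabcabaa => acbabcab

aa->; aca->a; bba->cb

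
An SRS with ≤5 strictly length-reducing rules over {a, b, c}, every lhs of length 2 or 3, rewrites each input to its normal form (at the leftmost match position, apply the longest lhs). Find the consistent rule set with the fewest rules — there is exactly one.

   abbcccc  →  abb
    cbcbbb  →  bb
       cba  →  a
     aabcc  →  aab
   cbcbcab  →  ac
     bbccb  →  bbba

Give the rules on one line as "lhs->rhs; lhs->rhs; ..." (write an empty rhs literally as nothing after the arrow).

cab->ac; cb->; cc->; ccb->ba

  | abbcccc => abbcc => abb
  | cbcbbb => cbbb => bb
  | cba => a
  | aabcc => aab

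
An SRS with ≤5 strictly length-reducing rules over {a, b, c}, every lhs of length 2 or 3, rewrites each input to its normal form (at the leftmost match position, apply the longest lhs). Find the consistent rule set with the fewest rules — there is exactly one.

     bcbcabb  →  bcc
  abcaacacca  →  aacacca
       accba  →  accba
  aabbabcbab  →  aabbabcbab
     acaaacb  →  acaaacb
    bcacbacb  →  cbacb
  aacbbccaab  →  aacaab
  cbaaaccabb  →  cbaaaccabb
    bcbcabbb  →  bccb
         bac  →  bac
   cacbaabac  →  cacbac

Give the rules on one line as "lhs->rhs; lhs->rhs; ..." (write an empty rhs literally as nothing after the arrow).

aba->; bca->; cbb->cc; ccc->

  | bcbcabb => bcbb => bcc
  | abcaacacca => aacacca
  | accba
  | aabbabcbab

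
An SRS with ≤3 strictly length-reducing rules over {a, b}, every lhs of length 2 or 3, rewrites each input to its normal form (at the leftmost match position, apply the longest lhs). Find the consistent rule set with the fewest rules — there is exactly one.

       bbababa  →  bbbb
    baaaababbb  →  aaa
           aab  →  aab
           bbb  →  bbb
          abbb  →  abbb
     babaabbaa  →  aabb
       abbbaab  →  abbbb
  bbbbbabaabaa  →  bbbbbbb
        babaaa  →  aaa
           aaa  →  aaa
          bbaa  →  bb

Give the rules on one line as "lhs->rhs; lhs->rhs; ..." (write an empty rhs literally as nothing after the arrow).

ba->; bab->ba; bba->bb

  | bbababa => bbbaba => bbbba => bbbb
  | baaaababbb => aaababbb => aaababb => aaabab => aaaba => aaa
  | aab
  | bbb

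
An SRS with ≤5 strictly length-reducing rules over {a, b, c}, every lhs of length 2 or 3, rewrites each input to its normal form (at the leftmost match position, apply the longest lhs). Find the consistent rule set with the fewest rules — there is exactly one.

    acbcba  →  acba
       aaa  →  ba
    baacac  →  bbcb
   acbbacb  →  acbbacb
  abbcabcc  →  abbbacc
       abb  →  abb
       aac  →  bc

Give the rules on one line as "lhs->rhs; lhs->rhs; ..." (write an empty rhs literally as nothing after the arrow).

  | acbcba => acba
  | aaa => ba
  | baacac => bbcac => bbcb
  | acbbacb

aa->b; cab->ba; cac->cb; cbc->c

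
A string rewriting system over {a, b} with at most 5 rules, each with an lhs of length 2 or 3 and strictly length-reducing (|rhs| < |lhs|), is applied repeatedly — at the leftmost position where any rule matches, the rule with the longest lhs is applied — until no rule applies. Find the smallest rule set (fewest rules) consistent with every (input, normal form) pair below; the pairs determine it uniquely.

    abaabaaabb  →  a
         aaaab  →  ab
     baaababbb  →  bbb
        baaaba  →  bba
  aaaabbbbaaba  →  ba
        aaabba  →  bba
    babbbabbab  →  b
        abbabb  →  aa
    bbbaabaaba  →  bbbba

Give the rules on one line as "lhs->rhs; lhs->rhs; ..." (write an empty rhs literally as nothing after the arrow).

aaa->; aba->a; abb->a; bab->

  | abaabaaabb => aabaaabb => aaaabb => abb => a
  | aaaab => ab
  | baaababbb => bbabbb => bbb
  | baaaba => bba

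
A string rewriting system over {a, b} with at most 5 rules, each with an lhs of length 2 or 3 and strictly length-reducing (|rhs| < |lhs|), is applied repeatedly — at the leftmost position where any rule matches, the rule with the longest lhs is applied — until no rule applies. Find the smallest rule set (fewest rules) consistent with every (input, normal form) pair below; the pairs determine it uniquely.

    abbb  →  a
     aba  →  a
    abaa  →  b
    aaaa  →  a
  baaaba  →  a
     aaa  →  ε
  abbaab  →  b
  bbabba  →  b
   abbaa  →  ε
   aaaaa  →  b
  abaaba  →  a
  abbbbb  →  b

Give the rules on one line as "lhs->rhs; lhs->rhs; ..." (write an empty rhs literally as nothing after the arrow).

aa->b; ba->; bb->a; bba->a

  | abbb => aab => bb => a
  | aba => a
  | abaa => aa => b
  | aaaa => baa => a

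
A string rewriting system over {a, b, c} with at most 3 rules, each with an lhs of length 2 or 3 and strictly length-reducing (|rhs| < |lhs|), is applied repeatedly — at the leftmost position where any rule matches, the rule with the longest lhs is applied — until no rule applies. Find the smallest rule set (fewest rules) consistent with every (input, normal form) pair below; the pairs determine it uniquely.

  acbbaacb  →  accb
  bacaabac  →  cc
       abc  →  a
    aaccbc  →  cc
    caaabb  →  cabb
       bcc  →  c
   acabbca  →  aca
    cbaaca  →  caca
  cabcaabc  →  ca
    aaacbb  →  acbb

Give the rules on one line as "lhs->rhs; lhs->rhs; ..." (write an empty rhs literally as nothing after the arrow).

  | acbbaacb => acbacb => accb
  | bacaabac => caabac => cbac => cc
  | abc => a
  | aaccbc => ccbc => cc

aa->; ba->; bc->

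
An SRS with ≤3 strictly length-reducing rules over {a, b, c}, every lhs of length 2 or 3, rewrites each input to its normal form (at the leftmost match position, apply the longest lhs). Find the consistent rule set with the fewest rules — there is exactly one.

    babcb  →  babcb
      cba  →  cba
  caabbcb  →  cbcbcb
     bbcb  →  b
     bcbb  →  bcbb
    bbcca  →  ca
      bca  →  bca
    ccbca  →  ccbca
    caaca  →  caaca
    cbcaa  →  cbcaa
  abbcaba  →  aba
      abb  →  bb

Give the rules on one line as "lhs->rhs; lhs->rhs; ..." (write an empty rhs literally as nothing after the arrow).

  | babcb
  | cba
  | caabbcb => cbcbcb
  | bbcb => b

aab->bc; abb->bb; bbc->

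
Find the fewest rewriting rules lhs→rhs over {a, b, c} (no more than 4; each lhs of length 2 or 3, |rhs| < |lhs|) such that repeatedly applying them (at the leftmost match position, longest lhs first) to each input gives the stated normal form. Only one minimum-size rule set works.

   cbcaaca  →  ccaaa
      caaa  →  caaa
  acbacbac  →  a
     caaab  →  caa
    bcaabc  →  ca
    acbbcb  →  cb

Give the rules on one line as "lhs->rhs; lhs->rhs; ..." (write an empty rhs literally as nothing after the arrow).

ab->; ac->a; bc->c

  | cbcaaca => ccaaca => ccaaa
  | caaa
  | acbacbac => abacbac => acbac => abac => ac => a
  | caaab => caa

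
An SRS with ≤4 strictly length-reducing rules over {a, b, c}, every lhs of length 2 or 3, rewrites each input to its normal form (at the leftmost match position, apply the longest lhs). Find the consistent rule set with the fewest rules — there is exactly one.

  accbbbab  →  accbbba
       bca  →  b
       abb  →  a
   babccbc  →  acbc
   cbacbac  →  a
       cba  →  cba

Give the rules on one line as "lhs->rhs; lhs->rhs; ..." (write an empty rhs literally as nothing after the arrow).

  | accbbbab => accbbba
  | bca => b
  | abb => ab => a
  | babccbc => baccbc => acbc

ab->a; bac->a; ca->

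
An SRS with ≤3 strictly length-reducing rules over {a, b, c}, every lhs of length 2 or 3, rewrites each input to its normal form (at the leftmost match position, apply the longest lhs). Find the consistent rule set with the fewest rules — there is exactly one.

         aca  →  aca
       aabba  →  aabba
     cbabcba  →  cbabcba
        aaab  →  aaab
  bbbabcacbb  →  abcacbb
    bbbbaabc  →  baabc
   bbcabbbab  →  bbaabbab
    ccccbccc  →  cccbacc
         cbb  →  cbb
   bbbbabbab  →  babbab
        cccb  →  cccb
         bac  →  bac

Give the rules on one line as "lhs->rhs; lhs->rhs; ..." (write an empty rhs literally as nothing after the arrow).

bbb->; cab->aa; cbc->ba

  | aca
  | aabba
  | cbabcba
  | aaab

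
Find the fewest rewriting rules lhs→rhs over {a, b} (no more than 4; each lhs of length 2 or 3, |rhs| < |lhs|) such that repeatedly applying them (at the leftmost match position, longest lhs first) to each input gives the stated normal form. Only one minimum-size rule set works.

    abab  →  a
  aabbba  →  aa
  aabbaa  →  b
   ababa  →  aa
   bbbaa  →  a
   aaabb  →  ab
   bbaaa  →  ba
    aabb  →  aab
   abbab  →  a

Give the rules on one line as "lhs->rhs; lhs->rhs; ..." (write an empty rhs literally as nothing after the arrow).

  | abab => bbb => a
  | aabbba => aaaa => aa
  | aabbaa => aabaa => abba => aba => bb => b
  | ababa => bbba => aa

aaa->a; aba->bb; bb->b; bbb->a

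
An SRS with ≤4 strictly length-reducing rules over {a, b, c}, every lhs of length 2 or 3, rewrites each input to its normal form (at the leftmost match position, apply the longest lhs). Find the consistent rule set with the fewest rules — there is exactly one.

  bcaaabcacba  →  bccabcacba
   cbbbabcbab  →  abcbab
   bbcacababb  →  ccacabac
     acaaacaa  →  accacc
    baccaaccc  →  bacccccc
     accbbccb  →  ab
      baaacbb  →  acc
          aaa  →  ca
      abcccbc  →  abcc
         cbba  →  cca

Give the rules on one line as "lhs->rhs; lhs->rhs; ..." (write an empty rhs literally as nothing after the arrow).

  | bcaaabcacba => bccabcacba
  | cbbbabcbab => ccbabcbab => abcbab
  | bbcacababb => ccacababb => ccacabac
  | acaaacaa => accacaa => accacc

aa->c; baa->; bb->c; ccb->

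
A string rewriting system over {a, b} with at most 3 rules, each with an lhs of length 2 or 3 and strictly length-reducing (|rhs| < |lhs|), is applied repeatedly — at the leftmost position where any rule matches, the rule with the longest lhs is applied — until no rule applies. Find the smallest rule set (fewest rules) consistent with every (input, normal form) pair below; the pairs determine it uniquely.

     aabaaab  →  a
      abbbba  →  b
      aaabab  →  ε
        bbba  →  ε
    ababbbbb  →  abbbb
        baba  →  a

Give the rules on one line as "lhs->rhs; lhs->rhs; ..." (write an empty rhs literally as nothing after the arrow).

aab->; bab->; bba->ab

  | aabaaab => aaab => a
  | abbbba => abbab => aabb => b
  | aaabab => aab => ε
  | bbba => bab => ε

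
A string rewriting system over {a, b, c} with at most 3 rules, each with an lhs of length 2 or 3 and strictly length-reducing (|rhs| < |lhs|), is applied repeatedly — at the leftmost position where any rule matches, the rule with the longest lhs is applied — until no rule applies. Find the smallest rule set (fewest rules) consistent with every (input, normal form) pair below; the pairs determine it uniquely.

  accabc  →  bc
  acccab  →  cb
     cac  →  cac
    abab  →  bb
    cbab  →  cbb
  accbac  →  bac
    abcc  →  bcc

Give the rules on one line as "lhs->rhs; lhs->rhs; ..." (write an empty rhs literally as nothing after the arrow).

  | accabc => abc => bc
  | acccab => cab => cb
  | cac
  | abab => bab => bb

ab->b; acc->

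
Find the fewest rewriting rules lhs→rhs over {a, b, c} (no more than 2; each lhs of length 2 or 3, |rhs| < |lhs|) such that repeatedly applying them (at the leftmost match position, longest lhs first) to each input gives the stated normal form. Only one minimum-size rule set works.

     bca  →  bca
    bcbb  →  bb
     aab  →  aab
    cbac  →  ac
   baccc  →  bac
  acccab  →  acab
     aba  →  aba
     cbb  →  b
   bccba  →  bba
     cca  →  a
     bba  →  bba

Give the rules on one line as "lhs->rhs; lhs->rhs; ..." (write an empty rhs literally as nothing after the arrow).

cb->; cc->

  | bca
  | bcbb => bb
  | aab
  | cbac => ac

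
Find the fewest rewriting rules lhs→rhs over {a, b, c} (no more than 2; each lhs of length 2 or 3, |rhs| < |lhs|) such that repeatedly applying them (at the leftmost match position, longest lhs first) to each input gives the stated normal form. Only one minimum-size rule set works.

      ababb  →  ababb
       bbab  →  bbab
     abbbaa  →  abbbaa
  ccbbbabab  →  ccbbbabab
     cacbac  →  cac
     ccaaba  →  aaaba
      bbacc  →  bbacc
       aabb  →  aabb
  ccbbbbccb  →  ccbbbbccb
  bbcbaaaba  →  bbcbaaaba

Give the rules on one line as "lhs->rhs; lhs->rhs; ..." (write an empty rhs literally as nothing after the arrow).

acb->; cca->aa

  | ababb
  | bbab
  | abbbaa
  | ccbbbabab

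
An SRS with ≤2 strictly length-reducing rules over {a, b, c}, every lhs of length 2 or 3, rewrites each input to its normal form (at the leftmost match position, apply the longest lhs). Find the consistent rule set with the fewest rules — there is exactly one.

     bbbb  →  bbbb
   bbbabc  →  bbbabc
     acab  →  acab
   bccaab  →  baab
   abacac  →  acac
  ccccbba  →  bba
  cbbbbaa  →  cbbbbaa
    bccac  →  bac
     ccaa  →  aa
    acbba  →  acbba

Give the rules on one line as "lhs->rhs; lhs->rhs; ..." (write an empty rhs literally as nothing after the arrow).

  | bbbb
  | bbbabc
  | acab
  | bccaab => baab

aba->a; cc->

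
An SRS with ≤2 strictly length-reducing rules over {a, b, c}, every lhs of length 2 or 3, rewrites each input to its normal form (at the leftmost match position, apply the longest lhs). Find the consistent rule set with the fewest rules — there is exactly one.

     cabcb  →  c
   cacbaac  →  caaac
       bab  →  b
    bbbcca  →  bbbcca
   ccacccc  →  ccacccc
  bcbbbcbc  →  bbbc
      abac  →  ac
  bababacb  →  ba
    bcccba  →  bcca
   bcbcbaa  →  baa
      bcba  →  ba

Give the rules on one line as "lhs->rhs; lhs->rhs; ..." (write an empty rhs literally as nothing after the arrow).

  | cabcb => ccb => c
  | cacbaac => caaac
  | bab => b
  | bbbcca

ab->; cb->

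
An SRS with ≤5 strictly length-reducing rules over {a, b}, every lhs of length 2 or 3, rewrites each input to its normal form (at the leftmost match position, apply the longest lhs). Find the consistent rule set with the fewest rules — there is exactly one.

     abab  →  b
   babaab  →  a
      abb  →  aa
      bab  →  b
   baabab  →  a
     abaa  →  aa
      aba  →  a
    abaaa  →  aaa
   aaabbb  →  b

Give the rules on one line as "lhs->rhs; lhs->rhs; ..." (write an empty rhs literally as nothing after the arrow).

aab->a; ab->b; abb->aa; ba->a

  | abab => bab => ab => b
  | babaab => abaab => baab => aab => a
  | abb => aa
  | bab => ab => b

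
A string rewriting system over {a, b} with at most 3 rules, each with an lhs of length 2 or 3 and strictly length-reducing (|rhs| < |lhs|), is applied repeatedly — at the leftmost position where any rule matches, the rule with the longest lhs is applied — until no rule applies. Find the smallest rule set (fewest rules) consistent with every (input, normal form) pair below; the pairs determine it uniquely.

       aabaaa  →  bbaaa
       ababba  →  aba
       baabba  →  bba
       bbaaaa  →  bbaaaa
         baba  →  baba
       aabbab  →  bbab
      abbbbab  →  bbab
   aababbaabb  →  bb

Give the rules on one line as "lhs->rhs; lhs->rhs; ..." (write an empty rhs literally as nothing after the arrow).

aab->bb; abb->; bbb->bb

  | aabaaa => bbaaa
  | ababba => aba
  | baabba => bbbba => bbba => bba
  | bbaaaa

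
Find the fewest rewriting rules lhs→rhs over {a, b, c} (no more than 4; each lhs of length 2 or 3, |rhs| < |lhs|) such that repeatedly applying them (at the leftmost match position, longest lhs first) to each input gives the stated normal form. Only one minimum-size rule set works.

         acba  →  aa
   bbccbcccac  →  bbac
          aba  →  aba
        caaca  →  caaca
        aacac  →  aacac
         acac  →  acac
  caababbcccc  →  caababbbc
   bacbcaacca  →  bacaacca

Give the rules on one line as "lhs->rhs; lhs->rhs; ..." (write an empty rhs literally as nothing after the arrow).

bca->a; cb->; ccc->b

  | acba => aa
  | bbccbcccac => bbccccac => bbbcac => bbac
  | aba
  | caaca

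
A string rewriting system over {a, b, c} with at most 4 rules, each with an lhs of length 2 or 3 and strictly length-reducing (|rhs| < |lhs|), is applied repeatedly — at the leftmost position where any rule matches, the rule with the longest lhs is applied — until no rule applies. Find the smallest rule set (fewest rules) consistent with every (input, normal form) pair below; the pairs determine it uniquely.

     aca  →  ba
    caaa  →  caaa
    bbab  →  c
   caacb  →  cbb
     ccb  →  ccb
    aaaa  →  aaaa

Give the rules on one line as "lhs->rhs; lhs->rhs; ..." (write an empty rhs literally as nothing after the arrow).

  | aca => ba
  | caaa
  | bbab => bbb => c
  | caacb => cabb => cbb

ab->b; ac->b; bbb->c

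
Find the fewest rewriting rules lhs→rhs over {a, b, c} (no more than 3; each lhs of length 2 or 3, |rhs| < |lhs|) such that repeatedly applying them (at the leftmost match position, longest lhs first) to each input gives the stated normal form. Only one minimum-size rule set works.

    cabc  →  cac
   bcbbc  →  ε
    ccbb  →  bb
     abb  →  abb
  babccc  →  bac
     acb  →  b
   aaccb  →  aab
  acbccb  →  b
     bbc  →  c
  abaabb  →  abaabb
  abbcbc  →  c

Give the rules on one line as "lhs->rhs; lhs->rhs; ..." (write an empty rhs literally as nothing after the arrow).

acb->b; bc->c; cc->

  | cabc => cac
  | bcbbc => cbbc => cbc => cc => ε
  | ccbb => bb
  | abb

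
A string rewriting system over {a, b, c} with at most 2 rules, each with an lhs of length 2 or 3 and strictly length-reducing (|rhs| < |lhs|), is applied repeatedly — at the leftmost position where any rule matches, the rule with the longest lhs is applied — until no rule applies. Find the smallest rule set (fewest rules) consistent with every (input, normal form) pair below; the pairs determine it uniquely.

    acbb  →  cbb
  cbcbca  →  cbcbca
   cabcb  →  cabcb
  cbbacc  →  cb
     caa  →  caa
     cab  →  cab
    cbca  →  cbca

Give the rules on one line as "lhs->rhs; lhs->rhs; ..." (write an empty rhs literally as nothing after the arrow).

ac->c; bcc->

  | acbb => cbb
  | cbcbca
  | cabcb
  | cbbacc => cbbcc => cb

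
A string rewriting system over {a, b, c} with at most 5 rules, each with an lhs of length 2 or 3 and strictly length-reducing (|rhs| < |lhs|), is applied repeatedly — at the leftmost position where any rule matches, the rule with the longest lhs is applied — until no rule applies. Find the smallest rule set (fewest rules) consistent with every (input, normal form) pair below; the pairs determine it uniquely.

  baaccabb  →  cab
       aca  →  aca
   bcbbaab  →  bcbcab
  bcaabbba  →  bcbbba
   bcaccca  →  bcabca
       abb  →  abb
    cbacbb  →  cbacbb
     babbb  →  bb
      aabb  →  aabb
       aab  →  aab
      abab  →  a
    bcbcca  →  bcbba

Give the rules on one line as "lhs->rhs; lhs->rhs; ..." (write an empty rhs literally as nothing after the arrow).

  | baaccabb => caccabb => cababb => cab
  | aca
  | bcbbaab => bcbcab
  | bcaabbba => bcbbba

baa->ca; bab->; caa->c; cc->b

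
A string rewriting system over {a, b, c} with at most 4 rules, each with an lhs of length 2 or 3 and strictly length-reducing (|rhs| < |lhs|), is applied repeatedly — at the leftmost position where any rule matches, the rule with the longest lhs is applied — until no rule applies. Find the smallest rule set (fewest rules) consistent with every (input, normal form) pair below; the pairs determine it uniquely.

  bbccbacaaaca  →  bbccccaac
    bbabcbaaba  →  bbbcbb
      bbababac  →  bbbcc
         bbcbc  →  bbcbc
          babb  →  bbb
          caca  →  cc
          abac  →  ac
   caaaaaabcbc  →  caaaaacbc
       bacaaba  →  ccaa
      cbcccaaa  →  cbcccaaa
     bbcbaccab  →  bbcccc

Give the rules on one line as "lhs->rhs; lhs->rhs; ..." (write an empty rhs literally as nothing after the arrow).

ab->; aca->c; ba->b; bac->cc

  | bbccbacaaaca => bbccccaaaca => bbccccaac
  | bbabcbaaba => bbbcbaaba => bbbcbaba => bbbcbba => bbbcbb
  | bbababac => bbbabac => bbbbac => bbbcc
  | bbcbc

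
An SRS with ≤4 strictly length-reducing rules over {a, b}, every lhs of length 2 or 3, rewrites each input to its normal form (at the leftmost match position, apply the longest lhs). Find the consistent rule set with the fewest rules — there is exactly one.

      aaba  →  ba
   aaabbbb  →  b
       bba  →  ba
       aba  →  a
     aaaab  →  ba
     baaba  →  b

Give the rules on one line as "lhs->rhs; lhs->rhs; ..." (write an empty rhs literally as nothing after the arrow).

  | aaba => bba => ba
  | aaabbbb => babbbb => bbbb => bab => b
  | bba => ba
  | aba => a

aa->b; ab->; bb->b; bbb->ba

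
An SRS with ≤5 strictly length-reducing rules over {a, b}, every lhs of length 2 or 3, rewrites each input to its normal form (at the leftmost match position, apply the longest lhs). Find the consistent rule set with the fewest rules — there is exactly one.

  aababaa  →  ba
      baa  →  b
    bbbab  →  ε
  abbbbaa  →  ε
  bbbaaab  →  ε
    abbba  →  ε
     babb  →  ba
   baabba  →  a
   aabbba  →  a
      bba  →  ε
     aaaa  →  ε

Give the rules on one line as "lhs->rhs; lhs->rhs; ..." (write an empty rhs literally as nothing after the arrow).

  | aababaa => babaa => baaa => ba
  | baa => b
  | bbbab => abab => ab => ε
  | abbbbaa => bbbaa => abaa => aa => ε

aa->; ab->; bab->ba; bb->a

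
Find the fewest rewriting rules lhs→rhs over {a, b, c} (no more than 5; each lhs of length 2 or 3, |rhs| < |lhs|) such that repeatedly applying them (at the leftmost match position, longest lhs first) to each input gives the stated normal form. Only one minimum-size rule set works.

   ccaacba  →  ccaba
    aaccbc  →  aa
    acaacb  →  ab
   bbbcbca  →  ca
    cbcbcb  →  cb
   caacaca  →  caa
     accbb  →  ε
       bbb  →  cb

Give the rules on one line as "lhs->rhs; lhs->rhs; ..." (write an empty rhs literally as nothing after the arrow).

  | ccaacba => ccaba
  | aaccbc => aabc => aa
  | acaacb => aacb => ab
  | bbbcbca => cbcbca => cbca => ca

ac->; acc->a; bb->c; bc->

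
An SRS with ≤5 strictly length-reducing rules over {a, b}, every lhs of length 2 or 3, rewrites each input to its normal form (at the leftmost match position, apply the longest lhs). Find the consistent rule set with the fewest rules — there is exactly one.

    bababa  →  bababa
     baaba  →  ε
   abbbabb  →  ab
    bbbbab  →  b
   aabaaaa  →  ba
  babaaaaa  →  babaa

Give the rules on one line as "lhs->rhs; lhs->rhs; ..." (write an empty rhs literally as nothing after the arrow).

aaa->; aab->b; bb->b; bba->

  | bababa
  | baaba => bba => ε
  | abbbabb => abbabb => abb => ab
  | bbbbab => bbbab => bbab => b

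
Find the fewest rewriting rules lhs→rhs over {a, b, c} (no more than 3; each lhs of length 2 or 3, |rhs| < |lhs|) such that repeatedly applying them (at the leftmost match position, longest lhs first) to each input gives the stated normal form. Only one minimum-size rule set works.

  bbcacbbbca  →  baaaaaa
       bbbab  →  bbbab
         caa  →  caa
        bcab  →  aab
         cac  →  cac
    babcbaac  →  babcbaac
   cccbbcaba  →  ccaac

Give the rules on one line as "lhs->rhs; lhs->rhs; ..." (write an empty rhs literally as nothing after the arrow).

aba->; bca->aa; cbb->aa

  | bbcacbbbca => baacbbbca => baaaabca => baaaaaa
  | bbbab
  | caa
  | bcab => aab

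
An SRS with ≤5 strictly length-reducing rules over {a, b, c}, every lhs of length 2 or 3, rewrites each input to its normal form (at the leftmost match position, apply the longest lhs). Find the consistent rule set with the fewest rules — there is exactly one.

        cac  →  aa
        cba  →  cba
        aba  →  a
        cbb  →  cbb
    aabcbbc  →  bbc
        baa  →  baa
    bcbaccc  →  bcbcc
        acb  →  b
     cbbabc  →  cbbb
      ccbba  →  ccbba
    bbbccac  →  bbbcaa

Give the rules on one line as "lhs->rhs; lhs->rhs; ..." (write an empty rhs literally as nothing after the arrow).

  | cac => aa
  | cba
  | aba => a
  | cbb

ab->; abc->b; ac->; cac->aa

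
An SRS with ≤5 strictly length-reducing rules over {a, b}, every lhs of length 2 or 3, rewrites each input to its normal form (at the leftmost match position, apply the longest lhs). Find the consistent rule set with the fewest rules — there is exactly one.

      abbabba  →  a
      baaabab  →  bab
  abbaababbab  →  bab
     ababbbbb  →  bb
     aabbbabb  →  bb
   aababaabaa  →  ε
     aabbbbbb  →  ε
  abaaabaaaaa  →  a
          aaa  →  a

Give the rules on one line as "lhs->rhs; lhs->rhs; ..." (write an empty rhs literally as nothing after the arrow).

  | abbabba => abba => a
  | baaabab => aabab => bab
  | abbaababbab => aababbab => babbab => bab
  | ababbbbb => abaabb => aabb => bb

aa->; baa->a; bba->; bbb->a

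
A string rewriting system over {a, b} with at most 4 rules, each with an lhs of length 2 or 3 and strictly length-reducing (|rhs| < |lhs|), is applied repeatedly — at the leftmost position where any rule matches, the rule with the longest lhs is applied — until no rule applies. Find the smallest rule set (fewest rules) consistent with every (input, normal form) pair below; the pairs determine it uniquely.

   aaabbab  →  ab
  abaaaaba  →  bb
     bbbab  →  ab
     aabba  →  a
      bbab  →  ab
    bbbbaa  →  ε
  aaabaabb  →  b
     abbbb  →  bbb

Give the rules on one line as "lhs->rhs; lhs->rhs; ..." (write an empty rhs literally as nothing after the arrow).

  | aaabbab => abbab => bab => ab
  | abaaaaba => bbaaaba => baaaba => aaaba => aba => bb
  | bbbab => bbab => bab => ab
  | aabba => bba => ba => a

aa->; aba->bb; abb->b; ba->a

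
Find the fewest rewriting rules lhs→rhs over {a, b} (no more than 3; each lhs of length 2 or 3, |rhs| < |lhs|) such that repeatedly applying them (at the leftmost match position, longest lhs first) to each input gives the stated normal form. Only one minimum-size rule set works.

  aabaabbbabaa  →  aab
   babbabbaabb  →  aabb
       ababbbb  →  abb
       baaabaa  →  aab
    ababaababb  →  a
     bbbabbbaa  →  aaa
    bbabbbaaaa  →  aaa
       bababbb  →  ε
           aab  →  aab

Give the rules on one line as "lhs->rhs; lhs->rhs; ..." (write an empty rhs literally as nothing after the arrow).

  | aabaabbbabaa => aababbbabaa => aabbbbabaa => aababaa => aabbaa => aaba => aab
  | babbabbaabb => bbabbaabb => bbbaabb => aabb
  | ababbbb => abbbbb => abb
  | baaabaa => aabaa => aaba => aab

aba->ab; ba->; bbb->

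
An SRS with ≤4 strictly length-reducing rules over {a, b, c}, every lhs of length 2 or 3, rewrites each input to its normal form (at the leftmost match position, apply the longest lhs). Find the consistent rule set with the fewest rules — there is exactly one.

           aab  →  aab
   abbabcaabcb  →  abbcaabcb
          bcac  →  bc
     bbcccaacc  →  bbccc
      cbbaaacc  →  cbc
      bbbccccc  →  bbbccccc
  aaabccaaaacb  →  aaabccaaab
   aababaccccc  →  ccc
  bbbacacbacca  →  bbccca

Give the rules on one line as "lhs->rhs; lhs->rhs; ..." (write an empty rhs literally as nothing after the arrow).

  | aab
  | abbabcaabcb => abbcaabcb
  | bcac => bc
  | bbcccaacc => bbcccac => bbccc

ac->; ba->; baa->ca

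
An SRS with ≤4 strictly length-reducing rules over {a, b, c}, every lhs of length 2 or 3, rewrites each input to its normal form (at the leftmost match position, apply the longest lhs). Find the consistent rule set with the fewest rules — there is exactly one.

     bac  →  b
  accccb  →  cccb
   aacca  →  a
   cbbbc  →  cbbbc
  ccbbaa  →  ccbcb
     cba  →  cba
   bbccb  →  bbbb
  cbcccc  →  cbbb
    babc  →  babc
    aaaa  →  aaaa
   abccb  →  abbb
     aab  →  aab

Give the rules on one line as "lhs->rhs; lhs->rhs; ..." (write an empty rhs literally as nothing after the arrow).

ac->; baa->cb; bcc->bb

  | bac => b
  | accccb => cccb
  | aacca => aca => a
  | cbbbc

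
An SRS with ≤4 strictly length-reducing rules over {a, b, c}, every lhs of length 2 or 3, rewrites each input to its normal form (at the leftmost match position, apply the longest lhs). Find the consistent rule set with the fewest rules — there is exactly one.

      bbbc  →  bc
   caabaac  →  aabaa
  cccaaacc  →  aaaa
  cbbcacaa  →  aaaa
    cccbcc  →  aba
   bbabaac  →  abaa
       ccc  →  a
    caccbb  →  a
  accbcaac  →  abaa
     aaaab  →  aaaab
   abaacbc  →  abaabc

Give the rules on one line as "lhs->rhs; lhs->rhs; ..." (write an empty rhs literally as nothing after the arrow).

ac->a; bb->; ca->a; cc->a

  | bbbc => bc
  | caabaac => aabaac => aabaa
  | cccaaacc => acaaacc => aaaacc => aaaac => aaaa
  | cbbcacaa => ccacaa => aacaa => aaaa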